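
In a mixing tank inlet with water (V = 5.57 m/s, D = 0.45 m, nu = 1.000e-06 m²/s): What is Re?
Formula: Re = \frac{V D}{\nu}
Re = 5.57·0.45/1.000e-06 = 2.507e+06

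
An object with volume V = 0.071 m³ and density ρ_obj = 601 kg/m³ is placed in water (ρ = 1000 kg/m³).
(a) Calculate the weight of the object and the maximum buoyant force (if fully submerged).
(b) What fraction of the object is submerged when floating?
(a) W=rho_obj*g*V=601*9.81*0.071=418.6 N; F_B(max)=rho*g*V=1000*9.81*0.071=696.5 N
(b) Floating fraction=rho_obj/rho=601/1000=0.601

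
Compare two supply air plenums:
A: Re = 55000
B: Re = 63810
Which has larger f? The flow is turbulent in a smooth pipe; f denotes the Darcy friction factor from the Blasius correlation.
f(A) = 0.02063, f(B) = 0.01988. Answer: A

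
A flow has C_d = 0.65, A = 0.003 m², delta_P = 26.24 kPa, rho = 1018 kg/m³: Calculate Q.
Formula: Q = C_d A \sqrt{\frac{2 \Delta P}{\rho}}
Q = 0.65·0.003·√(2·(26.24·1000)/1018)·1000 = 14 L/s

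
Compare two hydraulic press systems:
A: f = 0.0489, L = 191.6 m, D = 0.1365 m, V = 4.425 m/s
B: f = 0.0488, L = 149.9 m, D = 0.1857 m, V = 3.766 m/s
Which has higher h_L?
h_L(A) = 68.5 m, h_L(B) = 28.48 m. Answer: A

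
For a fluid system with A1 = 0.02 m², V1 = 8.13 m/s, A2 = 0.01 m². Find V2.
Formula: V_2 = \frac{A_1 V_1}{A_2}
V2 = 0.02·8.13/0.01 = 16.26 m/s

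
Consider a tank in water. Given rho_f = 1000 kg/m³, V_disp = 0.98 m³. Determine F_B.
Formula: F_B = \rho_f g V_{disp}
F_B = 1000·9.81·0.98 = 9614 N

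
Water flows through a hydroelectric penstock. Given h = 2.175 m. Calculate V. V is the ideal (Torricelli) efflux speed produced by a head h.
Formula: V = \sqrt{2 g h}
V = √(2·9.81·2.175) = 6.532 m/s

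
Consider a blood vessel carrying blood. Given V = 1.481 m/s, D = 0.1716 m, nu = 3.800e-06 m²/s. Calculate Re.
Formula: Re = \frac{V D}{\nu}
Re = 1.481·0.1716/3.800e-06 = 66879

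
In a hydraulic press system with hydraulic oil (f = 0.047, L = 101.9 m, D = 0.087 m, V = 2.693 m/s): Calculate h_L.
Formula: h_L = f \frac{L}{D} \frac{V^2}{2g}
h_L = 0.047·(101.9/0.087)·2.693²/(2·9.81) = 20.35 m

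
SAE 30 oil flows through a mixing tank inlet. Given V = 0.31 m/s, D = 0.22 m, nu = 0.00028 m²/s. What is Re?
Formula: Re = \frac{V D}{\nu}
Re = 0.31·0.22/0.00028 = 243.6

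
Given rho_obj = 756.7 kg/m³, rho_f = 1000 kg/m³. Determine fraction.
Formula: f_{sub} = \frac{\rho_{obj}}{\rho_f}
fraction = 756.7/1000 = 0.7567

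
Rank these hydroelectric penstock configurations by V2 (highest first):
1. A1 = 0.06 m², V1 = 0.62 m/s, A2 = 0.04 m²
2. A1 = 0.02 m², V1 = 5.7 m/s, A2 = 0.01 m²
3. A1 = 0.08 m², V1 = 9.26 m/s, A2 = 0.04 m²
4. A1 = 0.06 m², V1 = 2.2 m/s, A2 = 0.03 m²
Case 1: V2 = 0.93 m/s
Case 2: V2 = 11.4 m/s
Case 3: V2 = 18.52 m/s
Case 4: V2 = 4.4 m/s
Ranking (highest first): 3, 2, 4, 1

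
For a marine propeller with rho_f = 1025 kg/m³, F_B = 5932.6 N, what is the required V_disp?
Formula: F_B = \rho_f g V_{disp}
Substituting knowns: 5932.6 = 1025·9.81·V_disp
Solving for V_disp: V_disp = 5932.6/(1025·9.81) = 0.59 m³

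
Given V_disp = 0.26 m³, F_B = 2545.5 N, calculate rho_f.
Formula: F_B = \rho_f g V_{disp}
Substituting knowns: 2545.5 = rho_f·9.81·0.26
Solving for rho_f: rho_f = 2545.5/(9.81·0.26) = 998 kg/m³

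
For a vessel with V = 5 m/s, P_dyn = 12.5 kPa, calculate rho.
Formula: P_{dyn} = \frac{1}{2} \rho V^2
Substituting knowns: 12.5 = 0.5·rho·5²/1000
Solving for rho: rho = 2·(12.5·1000)/5² = 1000 kg/m³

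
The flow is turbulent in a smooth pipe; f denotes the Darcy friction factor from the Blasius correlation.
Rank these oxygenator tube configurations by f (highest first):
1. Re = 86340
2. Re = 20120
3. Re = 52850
Case 1: f = 0.01843
Case 2: f = 0.02653
Case 3: f = 0.02084
Ranking (highest first): 2, 3, 1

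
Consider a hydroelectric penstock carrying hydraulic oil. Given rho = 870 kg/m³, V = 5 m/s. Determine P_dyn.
Formula: P_{dyn} = \frac{1}{2} \rho V^2
P_dyn = 0.5·870·5²/1000 = 10.88 kPa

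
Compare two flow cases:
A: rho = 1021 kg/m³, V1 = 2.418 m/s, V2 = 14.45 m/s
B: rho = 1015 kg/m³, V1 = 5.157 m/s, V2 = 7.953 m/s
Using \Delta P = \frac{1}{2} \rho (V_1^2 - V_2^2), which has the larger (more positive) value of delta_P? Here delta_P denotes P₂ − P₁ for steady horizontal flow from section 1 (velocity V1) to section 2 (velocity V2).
delta_P(A) = -103.6 kPa, delta_P(B) = -18.6 kPa. Answer: B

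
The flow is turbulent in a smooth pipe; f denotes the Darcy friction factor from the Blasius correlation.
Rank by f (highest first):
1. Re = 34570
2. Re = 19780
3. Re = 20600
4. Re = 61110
Case 1: f = 0.02317
Case 2: f = 0.02665
Case 3: f = 0.02638
Case 4: f = 0.0201
Ranking (highest first): 2, 3, 1, 4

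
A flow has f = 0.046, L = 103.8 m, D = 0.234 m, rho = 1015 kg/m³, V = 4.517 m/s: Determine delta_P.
Formula: \Delta P = f \frac{L}{D} \frac{\rho V^2}{2}
delta_P = 0.046·(103.8/0.234)·0.5·1015·4.517²/1000 = 211.3 kPa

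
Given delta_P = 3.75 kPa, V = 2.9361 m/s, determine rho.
Formula: V = \sqrt{\frac{2 \Delta P}{\rho}}
Substituting knowns: 2.9361 = √(2·(3.75·1000)/rho)
Solving for rho: rho = 2·(3.75·1000)/2.9361² = 870 kg/m³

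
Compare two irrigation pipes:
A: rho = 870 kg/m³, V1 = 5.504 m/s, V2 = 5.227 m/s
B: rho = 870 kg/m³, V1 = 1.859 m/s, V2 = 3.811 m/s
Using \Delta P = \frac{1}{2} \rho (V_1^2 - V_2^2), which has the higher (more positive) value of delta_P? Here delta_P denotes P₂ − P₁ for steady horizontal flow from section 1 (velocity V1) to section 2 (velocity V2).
delta_P(A) = 1.293 kPa, delta_P(B) = -4.815 kPa. Answer: A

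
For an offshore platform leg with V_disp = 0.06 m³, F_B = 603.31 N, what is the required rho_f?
Formula: F_B = \rho_f g V_{disp}
Substituting knowns: 603.31 = rho_f·9.81·0.06
Solving for rho_f: rho_f = 603.31/(9.81·0.06) = 1025 kg/m³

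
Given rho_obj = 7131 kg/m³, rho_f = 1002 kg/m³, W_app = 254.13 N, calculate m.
Formula: W_{app} = mg\left(1 - \frac{\rho_f}{\rho_{obj}}\right)
Substituting knowns: 254.13 = m·9.81·(1 − 1002/7131)
Solving for m: m = 254.13/(9.81·(1 − 1002/7131)) = 30.14 kg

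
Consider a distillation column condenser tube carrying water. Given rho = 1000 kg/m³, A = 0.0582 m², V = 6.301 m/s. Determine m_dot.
Formula: \dot{m} = \rho A V
m_dot = 1000·0.0582·6.301 = 366.7 kg/s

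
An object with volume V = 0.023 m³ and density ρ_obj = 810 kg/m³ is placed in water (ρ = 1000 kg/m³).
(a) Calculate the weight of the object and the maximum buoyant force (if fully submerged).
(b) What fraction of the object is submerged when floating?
(a) W=rho_obj*g*V=810*9.81*0.023=182.8 N; F_B(max)=rho*g*V=1000*9.81*0.023=225.6 N
(b) Floating fraction=rho_obj/rho=810/1000=0.810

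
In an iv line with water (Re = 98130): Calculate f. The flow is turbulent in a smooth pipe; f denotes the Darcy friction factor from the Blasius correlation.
Formula: f = \frac{0.316}{Re^{0.25}}
f = 0.316/98130^0.25 = 0.01785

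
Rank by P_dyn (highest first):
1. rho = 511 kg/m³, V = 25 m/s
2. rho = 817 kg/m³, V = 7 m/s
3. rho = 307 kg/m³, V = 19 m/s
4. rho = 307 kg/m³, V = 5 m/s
Case 1: P_dyn = 159.7 kPa
Case 2: P_dyn = 20.02 kPa
Case 3: P_dyn = 55.41 kPa
Case 4: P_dyn = 3.837 kPa
Ranking (highest first): 1, 3, 2, 4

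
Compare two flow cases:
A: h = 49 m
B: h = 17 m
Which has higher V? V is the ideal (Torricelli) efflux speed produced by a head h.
V(A) = 31.01 m/s, V(B) = 18.26 m/s. Answer: A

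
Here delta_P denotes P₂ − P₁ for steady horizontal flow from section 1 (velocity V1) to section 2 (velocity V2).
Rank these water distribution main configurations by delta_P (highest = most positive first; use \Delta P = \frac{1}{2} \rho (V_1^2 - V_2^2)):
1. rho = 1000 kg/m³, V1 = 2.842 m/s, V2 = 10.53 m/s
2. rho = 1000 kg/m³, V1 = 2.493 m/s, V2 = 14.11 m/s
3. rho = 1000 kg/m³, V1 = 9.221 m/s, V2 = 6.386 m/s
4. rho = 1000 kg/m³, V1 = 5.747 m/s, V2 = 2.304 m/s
Case 1: delta_P = -51.4 kPa
Case 2: delta_P = -96.44 kPa
Case 3: delta_P = 22.12 kPa
Case 4: delta_P = 13.86 kPa
Ranking (highest first): 3, 4, 1, 2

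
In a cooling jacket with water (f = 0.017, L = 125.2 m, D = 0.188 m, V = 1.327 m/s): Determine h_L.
Formula: h_L = f \frac{L}{D} \frac{V^2}{2g}
h_L = 0.017·(125.2/0.188)·1.327²/(2·9.81) = 1.016 m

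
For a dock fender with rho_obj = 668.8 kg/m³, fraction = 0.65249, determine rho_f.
Formula: f_{sub} = \frac{\rho_{obj}}{\rho_f}
Substituting knowns: 0.65249 = 668.8/rho_f
Solving for rho_f: rho_f = 668.8/0.65249 = 1025 kg/m³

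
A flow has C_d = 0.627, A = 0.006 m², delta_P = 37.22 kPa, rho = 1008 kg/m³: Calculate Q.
Formula: Q = C_d A \sqrt{\frac{2 \Delta P}{\rho}}
Q = 0.627·0.006·√(2·(37.22·1000)/1008)·1000 = 32.33 L/s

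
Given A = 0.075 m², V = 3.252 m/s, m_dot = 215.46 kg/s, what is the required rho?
Formula: \dot{m} = \rho A V
Substituting knowns: 215.46 = rho·0.075·3.252
Solving for rho: rho = 215.46/(0.075·3.252) = 883.4 kg/m³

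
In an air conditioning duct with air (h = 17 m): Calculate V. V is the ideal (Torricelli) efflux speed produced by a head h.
Formula: V = \sqrt{2 g h}
V = √(2·9.81·17) = 18.26 m/s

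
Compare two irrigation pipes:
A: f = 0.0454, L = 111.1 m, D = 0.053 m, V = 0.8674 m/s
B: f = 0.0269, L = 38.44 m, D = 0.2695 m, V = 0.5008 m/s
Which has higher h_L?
h_L(A) = 3.65 m, h_L(B) = 0.04905 m. Answer: A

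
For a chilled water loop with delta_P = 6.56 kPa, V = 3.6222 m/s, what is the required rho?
Formula: V = \sqrt{\frac{2 \Delta P}{\rho}}
Substituting knowns: 3.6222 = √(2·(6.56·1000)/rho)
Solving for rho: rho = 2·(6.56·1000)/3.6222² = 1000 kg/m³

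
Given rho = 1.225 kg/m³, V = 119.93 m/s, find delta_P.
Formula: V = \sqrt{\frac{2 \Delta P}{\rho}}
Substituting knowns: 119.93 = √(2·(delta_P·1000)/1.225)
Solving for delta_P: delta_P = 119.93²·1.225/2/1000 = 8.81 kPa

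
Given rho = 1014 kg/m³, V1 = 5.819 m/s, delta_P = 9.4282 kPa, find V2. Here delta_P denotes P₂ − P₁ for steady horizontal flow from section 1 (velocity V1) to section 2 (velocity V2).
Formula: \Delta P = \frac{1}{2} \rho (V_1^2 - V_2^2)
Substituting knowns: 9.4282 = 0.5·1014·(5.819² − V2²)/1000
Solving for V2: V2 = √(5.819² − 2·(9.4282·1000)/1014) = 3.907 m/s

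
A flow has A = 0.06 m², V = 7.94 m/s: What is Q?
Formula: Q = A V
Q = 0.06·7.94·1000 = 476.4 L/s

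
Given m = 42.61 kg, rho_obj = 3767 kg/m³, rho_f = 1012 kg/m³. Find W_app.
Formula: W_{app} = mg\left(1 - \frac{\rho_f}{\rho_{obj}}\right)
W_app = 42.61·9.81·(1 − 1012/3767) = 305.7 N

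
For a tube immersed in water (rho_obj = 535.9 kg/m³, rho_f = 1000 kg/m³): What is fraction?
Formula: f_{sub} = \frac{\rho_{obj}}{\rho_f}
fraction = 535.9/1000 = 0.5359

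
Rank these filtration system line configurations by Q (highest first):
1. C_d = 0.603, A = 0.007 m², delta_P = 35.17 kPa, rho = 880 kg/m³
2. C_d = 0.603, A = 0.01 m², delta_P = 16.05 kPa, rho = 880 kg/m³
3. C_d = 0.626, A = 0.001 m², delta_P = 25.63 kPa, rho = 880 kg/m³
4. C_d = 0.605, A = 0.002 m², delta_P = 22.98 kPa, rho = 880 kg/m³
Case 1: Q = 37.74 L/s
Case 2: Q = 36.42 L/s
Case 3: Q = 4.778 L/s
Case 4: Q = 8.744 L/s
Ranking (highest first): 1, 2, 4, 3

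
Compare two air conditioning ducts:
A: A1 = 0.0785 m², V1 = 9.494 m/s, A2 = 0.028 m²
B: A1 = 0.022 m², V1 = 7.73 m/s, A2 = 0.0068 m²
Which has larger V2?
V2(A) = 26.62 m/s, V2(B) = 25.01 m/s. Answer: A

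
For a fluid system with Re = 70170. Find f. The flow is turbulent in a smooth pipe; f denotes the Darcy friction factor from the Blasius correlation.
Formula: f = \frac{0.316}{Re^{0.25}}
f = 0.316/70170^0.25 = 0.01942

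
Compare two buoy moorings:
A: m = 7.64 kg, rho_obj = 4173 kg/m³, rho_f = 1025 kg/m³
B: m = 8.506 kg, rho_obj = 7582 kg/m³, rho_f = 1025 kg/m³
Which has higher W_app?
W_app(A) = 56.54 N, W_app(B) = 72.16 N. Answer: B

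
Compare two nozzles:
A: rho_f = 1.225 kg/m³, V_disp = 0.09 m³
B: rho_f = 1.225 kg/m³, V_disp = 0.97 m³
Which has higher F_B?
F_B(A) = 1.082 N, F_B(B) = 11.66 N. Answer: B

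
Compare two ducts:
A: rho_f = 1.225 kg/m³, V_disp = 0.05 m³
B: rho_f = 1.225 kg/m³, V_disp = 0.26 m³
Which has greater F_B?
F_B(A) = 0.6009 N, F_B(B) = 3.124 N. Answer: B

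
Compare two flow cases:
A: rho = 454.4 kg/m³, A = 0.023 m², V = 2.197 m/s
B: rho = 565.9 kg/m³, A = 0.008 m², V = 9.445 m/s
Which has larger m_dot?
m_dot(A) = 22.96 kg/s, m_dot(B) = 42.76 kg/s. Answer: B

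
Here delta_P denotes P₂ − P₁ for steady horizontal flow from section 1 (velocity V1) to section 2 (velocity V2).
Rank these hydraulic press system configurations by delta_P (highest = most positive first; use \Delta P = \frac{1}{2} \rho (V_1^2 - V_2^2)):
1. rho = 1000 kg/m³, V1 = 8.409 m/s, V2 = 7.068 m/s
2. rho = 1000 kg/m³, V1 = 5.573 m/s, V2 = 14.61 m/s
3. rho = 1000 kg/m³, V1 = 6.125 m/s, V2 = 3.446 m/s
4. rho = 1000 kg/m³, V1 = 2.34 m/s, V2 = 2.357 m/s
Case 1: delta_P = 10.38 kPa
Case 2: delta_P = -91.2 kPa
Case 3: delta_P = 12.82 kPa
Case 4: delta_P = -0.03992 kPa
Ranking (highest first): 3, 1, 4, 2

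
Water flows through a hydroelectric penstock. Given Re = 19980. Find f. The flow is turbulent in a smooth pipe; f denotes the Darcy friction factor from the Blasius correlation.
Formula: f = \frac{0.316}{Re^{0.25}}
f = 0.316/19980^0.25 = 0.02658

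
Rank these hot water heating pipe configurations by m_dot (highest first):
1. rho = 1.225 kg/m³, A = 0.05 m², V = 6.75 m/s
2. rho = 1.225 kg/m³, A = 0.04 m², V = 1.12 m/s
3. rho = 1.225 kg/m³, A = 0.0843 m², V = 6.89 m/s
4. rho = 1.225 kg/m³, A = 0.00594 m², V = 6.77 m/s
Case 1: m_dot = 0.4134 kg/s
Case 2: m_dot = 0.05488 kg/s
Case 3: m_dot = 0.7115 kg/s
Case 4: m_dot = 0.04926 kg/s
Ranking (highest first): 3, 1, 2, 4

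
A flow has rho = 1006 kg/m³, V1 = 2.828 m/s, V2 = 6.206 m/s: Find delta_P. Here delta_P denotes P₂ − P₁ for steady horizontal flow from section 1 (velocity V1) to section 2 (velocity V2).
Formula: \Delta P = \frac{1}{2} \rho (V_1^2 - V_2^2)
delta_P = 0.5·1006·(2.828² − 6.206²)/1000 = -15.35 kPa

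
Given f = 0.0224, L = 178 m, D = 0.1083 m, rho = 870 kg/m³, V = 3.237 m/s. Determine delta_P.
Formula: \Delta P = f \frac{L}{D} \frac{\rho V^2}{2}
delta_P = 0.0224·(178/0.1083)·0.5·870·3.237²/1000 = 167.8 kPa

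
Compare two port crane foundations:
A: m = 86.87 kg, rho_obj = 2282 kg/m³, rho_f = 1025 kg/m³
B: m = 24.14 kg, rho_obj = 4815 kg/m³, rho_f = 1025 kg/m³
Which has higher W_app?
W_app(A) = 469.4 N, W_app(B) = 186.4 N. Answer: A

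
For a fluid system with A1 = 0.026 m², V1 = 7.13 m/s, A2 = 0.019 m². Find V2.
Formula: V_2 = \frac{A_1 V_1}{A_2}
V2 = 0.026·7.13/0.019 = 9.757 m/s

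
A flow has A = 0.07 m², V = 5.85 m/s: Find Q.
Formula: Q = A V
Q = 0.07·5.85·1000 = 409.5 L/s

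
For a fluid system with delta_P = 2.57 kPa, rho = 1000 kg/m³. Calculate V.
Formula: V = \sqrt{\frac{2 \Delta P}{\rho}}
V = √(2·(2.57·1000)/1000) = 2.267 m/s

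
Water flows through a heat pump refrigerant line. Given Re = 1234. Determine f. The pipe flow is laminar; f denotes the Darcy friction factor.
Formula: f = \frac{64}{Re}
f = 64/1234 = 0.05186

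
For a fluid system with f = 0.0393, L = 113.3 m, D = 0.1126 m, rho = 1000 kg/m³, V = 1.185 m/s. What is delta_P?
Formula: \Delta P = f \frac{L}{D} \frac{\rho V^2}{2}
delta_P = 0.0393·(113.3/0.1126)·0.5·1000·1.185²/1000 = 27.76 kPa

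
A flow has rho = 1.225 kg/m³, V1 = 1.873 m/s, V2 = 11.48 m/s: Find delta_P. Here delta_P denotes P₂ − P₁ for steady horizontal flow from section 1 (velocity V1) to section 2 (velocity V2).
Formula: \Delta P = \frac{1}{2} \rho (V_1^2 - V_2^2)
delta_P = 0.5·1.225·(1.873² − 11.48²)/1000 = -0.07857 kPa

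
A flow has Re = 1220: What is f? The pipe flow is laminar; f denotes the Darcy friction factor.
Formula: f = \frac{64}{Re}
f = 64/1220 = 0.05246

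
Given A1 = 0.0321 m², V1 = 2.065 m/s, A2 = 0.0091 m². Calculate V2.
Formula: V_2 = \frac{A_1 V_1}{A_2}
V2 = 0.0321·2.065/0.0091 = 7.284 m/s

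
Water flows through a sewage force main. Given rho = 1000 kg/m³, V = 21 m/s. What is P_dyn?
Formula: P_{dyn} = \frac{1}{2} \rho V^2
P_dyn = 0.5·1000·21²/1000 = 220.5 kPa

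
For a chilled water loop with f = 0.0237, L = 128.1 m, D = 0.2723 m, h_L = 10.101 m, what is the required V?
Formula: h_L = f \frac{L}{D} \frac{V^2}{2g}
Substituting knowns: 10.101 = 0.0237·(128.1/0.2723)·V²/(2·9.81)
Solving for V: V = √(10.101·2·9.81/(0.0237·(128.1/0.2723))) = 4.216 m/s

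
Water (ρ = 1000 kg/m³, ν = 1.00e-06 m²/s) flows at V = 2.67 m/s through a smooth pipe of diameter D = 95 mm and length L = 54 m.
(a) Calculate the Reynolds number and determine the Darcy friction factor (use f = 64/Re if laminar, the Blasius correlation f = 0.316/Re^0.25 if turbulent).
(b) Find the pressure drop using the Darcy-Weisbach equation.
(a) Re = V·D/ν = 2.67·0.095/1.00e-06 = 253650 → turbulent (Re > 4000); f = 0.316/Re^0.25 = 0.316/253650^0.25 = 0.014081 (Blasius is strictly valid for Re ≲ 1e5; used here as the smooth-pipe estimate the problem specifies)
(b) Darcy-Weisbach: ΔP = f·(L/D)·½ρV²/1000 = 0.014081·(54/0.095)·½·1000·2.67²/1000 = 28.53 kPa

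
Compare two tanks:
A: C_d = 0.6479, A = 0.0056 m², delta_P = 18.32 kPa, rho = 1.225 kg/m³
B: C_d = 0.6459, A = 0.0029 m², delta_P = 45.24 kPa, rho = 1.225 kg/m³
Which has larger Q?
Q(A) = 627.5 L/s, Q(B) = 509.1 L/s. Answer: A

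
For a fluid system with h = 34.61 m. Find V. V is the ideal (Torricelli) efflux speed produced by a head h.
Formula: V = \sqrt{2 g h}
V = √(2·9.81·34.61) = 26.06 m/s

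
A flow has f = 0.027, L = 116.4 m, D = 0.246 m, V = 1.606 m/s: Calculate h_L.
Formula: h_L = f \frac{L}{D} \frac{V^2}{2g}
h_L = 0.027·(116.4/0.246)·1.606²/(2·9.81) = 1.679 m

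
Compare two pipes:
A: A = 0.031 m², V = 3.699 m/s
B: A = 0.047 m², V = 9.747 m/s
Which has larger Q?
Q(A) = 114.7 L/s, Q(B) = 458.1 L/s. Answer: B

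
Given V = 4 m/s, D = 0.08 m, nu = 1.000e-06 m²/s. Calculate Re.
Formula: Re = \frac{V D}{\nu}
Re = 4·0.08/1.000e-06 = 320000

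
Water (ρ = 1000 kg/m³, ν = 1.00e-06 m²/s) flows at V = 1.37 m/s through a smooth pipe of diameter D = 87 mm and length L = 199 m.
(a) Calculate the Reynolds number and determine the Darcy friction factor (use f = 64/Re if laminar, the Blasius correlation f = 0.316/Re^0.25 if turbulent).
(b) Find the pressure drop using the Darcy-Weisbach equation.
(a) Re = V·D/ν = 1.37·0.087/1.00e-06 = 119190 → turbulent (Re > 4000); f = 0.316/Re^0.25 = 0.316/119190^0.25 = 0.017007 (Blasius is strictly valid for Re ≲ 1e5; used here as the smooth-pipe estimate the problem specifies)
(b) Darcy-Weisbach: ΔP = f·(L/D)·½ρV²/1000 = 0.017007·(199/0.087)·½·1000·1.37²/1000 = 36.51 kPa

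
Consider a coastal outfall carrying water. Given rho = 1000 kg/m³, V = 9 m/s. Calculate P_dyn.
Formula: P_{dyn} = \frac{1}{2} \rho V^2
P_dyn = 0.5·1000·9²/1000 = 40.5 kPa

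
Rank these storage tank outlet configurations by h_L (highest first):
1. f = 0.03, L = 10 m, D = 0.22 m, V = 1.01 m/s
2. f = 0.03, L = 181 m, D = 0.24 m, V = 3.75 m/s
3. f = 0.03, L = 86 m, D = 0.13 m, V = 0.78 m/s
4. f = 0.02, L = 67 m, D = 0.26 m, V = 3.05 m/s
Case 1: h_L = 0.0709 m
Case 2: h_L = 16.22 m
Case 3: h_L = 0.6154 m
Case 4: h_L = 2.444 m
Ranking (highest first): 2, 4, 3, 1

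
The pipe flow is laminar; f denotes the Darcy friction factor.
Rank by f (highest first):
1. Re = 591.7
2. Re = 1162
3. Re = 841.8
Case 1: f = 0.1082
Case 2: f = 0.05508
Case 3: f = 0.07603
Ranking (highest first): 1, 3, 2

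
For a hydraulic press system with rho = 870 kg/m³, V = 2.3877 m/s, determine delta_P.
Formula: V = \sqrt{\frac{2 \Delta P}{\rho}}
Substituting knowns: 2.3877 = √(2·(delta_P·1000)/870)
Solving for delta_P: delta_P = 2.3877²·870/2/1000 = 2.48 kPa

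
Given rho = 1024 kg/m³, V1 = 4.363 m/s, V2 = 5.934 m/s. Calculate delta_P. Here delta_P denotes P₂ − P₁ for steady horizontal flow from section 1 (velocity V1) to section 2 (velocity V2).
Formula: \Delta P = \frac{1}{2} \rho (V_1^2 - V_2^2)
delta_P = 0.5·1024·(4.363² − 5.934²)/1000 = -8.282 kPa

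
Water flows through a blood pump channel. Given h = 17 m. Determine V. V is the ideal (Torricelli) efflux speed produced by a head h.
Formula: V = \sqrt{2 g h}
V = √(2·9.81·17) = 18.26 m/s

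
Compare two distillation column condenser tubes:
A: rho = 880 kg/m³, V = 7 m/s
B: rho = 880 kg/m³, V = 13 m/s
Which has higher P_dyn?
P_dyn(A) = 21.56 kPa, P_dyn(B) = 74.36 kPa. Answer: B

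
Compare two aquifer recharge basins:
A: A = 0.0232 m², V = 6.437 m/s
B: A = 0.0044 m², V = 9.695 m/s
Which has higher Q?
Q(A) = 149.3 L/s, Q(B) = 42.66 L/s. Answer: A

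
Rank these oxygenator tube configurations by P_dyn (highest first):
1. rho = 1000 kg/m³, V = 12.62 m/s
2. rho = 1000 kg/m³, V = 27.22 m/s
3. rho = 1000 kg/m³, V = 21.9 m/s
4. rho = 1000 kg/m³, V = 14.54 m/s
Case 1: P_dyn = 79.63 kPa
Case 2: P_dyn = 370.5 kPa
Case 3: P_dyn = 239.8 kPa
Case 4: P_dyn = 105.7 kPa
Ranking (highest first): 2, 3, 4, 1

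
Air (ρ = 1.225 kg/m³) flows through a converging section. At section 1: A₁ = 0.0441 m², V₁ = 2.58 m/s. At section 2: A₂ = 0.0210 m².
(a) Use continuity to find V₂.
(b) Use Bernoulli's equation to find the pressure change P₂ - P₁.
(a) Continuity: A₁V₁=A₂V₂ -> V₂=A₁V₁/A₂=0.0441*2.58/0.0210=5.42 m/s
(b) Bernoulli: P₂-P₁=0.5*rho*(V₁^2-V₂^2)/1000=0.5*1.225*(2.58^2-5.42^2)/1000=-0.01392 kPa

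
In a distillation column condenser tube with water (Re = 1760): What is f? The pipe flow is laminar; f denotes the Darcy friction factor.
Formula: f = \frac{64}{Re}
f = 64/1760 = 0.03636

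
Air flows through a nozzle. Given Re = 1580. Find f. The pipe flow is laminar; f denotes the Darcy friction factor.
Formula: f = \frac{64}{Re}
f = 64/1580 = 0.04051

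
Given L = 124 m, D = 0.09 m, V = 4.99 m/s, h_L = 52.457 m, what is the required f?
Formula: h_L = f \frac{L}{D} \frac{V^2}{2g}
Substituting knowns: 52.457 = f·(124/0.09)·4.99²/(2·9.81)
Solving for f: f = 52.457·2·9.81/((124/0.09)·4.99²) = 0.03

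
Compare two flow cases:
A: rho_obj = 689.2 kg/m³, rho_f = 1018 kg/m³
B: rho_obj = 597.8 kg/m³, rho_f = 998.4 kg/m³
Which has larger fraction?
fraction(A) = 0.677, fraction(B) = 0.5988. Answer: A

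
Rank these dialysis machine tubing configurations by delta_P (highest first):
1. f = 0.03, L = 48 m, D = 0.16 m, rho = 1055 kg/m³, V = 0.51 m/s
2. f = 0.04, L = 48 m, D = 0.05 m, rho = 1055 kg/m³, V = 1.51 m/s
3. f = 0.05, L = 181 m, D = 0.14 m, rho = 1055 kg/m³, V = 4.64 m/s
Case 1: delta_P = 1.235 kPa
Case 2: delta_P = 46.19 kPa
Case 3: delta_P = 734.1 kPa
Ranking (highest first): 3, 2, 1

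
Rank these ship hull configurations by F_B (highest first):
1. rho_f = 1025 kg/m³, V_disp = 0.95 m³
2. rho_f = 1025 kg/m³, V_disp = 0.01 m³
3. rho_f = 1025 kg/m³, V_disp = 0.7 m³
Case 1: F_B = 9552 N
Case 2: F_B = 100.6 N
Case 3: F_B = 7039 N
Ranking (highest first): 1, 3, 2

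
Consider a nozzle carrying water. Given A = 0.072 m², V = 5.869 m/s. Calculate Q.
Formula: Q = A V
Q = 0.072·5.869·1000 = 422.6 L/s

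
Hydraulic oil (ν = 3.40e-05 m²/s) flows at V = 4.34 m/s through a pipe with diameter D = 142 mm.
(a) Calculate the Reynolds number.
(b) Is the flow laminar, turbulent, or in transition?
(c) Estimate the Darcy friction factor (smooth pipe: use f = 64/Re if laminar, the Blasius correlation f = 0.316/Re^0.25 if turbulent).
(a) Re = V·D/ν = 4.34·0.142/3.40e-05 = 18126
(b) Flow regime: turbulent (Re > 4000)
(c) Friction factor: f = 0.316/Re^0.25 = 0.316/18126^0.25 = 0.02723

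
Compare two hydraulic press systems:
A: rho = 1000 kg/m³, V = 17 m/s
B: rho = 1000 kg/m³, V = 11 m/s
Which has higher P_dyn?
P_dyn(A) = 144.5 kPa, P_dyn(B) = 60.5 kPa. Answer: A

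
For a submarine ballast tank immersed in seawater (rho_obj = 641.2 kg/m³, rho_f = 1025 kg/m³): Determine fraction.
Formula: f_{sub} = \frac{\rho_{obj}}{\rho_f}
fraction = 641.2/1025 = 0.6256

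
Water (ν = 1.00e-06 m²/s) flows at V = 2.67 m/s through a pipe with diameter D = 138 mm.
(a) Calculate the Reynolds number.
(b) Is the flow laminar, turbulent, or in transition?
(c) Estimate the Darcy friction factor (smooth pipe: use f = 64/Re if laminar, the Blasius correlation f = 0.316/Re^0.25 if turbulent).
(a) Re = V·D/ν = 2.67·0.138/1.00e-06 = 368460
(b) Flow regime: turbulent (Re > 4000)
(c) Friction factor: f = 0.316/Re^0.25 = 0.316/368460^0.25 = 0.01283 (Blasius is strictly valid for Re ≲ 1e5; used here as the smooth-pipe estimate the problem specifies)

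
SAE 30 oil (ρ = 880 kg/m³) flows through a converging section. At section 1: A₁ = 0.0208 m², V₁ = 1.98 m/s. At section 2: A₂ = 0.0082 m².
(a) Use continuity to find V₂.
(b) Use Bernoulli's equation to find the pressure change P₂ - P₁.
(a) Continuity: A₁V₁=A₂V₂ -> V₂=A₁V₁/A₂=0.0208*1.98/0.0082=5.02 m/s
(b) Bernoulli: P₂-P₁=0.5*rho*(V₁^2-V₂^2)/1000=0.5*880*(1.98^2-5.02^2)/1000=-9.363 kPa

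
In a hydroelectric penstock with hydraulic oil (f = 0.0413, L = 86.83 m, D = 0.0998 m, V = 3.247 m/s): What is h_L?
Formula: h_L = f \frac{L}{D} \frac{V^2}{2g}
h_L = 0.0413·(86.83/0.0998)·3.247²/(2·9.81) = 19.31 m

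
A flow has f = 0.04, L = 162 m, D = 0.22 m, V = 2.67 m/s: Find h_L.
Formula: h_L = f \frac{L}{D} \frac{V^2}{2g}
h_L = 0.04·(162/0.22)·2.67²/(2·9.81) = 10.7 m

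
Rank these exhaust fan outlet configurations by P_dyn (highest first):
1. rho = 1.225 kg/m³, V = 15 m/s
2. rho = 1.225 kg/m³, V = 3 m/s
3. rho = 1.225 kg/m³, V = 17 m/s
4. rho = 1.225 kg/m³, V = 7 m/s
Case 1: P_dyn = 0.1378 kPa
Case 2: P_dyn = 0.005513 kPa
Case 3: P_dyn = 0.177 kPa
Case 4: P_dyn = 0.03001 kPa
Ranking (highest first): 3, 1, 4, 2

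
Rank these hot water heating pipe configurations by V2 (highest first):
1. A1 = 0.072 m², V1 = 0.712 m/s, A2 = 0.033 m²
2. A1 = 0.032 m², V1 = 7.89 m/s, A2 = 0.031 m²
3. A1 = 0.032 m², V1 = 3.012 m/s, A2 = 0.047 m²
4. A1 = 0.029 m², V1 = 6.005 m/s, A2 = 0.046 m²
Case 1: V2 = 1.553 m/s
Case 2: V2 = 8.145 m/s
Case 3: V2 = 2.051 m/s
Case 4: V2 = 3.786 m/s
Ranking (highest first): 2, 4, 3, 1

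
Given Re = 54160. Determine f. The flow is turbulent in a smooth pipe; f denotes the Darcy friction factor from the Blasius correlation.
Formula: f = \frac{0.316}{Re^{0.25}}
f = 0.316/54160^0.25 = 0.02071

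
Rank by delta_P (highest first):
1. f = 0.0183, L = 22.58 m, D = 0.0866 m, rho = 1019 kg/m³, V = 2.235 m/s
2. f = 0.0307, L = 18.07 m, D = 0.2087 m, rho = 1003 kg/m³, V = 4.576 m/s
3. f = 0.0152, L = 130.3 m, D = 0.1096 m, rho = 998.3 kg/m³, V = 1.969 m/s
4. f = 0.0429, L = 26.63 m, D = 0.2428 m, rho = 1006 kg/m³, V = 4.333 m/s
Case 1: delta_P = 12.14 kPa
Case 2: delta_P = 27.91 kPa
Case 3: delta_P = 34.97 kPa
Case 4: delta_P = 44.43 kPa
Ranking (highest first): 4, 3, 2, 1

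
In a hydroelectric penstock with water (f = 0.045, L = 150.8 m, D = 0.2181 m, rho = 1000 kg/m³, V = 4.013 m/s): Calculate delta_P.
Formula: \Delta P = f \frac{L}{D} \frac{\rho V^2}{2}
delta_P = 0.045·(150.8/0.2181)·0.5·1000·4.013²/1000 = 250.5 kPa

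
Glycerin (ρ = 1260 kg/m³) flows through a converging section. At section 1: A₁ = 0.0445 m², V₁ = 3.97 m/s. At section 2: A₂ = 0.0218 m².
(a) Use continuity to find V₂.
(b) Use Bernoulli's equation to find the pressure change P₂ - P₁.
(a) Continuity: A₁V₁=A₂V₂ -> V₂=A₁V₁/A₂=0.0445*3.97/0.0218=8.10 m/s
(b) Bernoulli: P₂-P₁=0.5*rho*(V₁^2-V₂^2)/1000=0.5*1260*(3.97^2-8.10^2)/1000=-31.4 kPa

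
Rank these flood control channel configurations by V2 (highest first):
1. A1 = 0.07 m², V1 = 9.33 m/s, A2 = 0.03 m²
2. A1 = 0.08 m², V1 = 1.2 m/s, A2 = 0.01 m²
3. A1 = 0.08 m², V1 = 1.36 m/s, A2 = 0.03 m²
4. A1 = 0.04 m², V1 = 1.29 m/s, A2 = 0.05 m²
Case 1: V2 = 21.77 m/s
Case 2: V2 = 9.6 m/s
Case 3: V2 = 3.627 m/s
Case 4: V2 = 1.032 m/s
Ranking (highest first): 1, 2, 3, 4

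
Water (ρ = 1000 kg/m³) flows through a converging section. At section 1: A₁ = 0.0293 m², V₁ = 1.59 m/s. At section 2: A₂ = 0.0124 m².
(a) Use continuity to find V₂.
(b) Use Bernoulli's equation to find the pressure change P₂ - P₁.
(a) Continuity: A₁V₁=A₂V₂ -> V₂=A₁V₁/A₂=0.0293*1.59/0.0124=3.76 m/s
(b) Bernoulli: P₂-P₁=0.5*rho*(V₁^2-V₂^2)/1000=0.5*1000*(1.59^2-3.76^2)/1000=-5.805 kPa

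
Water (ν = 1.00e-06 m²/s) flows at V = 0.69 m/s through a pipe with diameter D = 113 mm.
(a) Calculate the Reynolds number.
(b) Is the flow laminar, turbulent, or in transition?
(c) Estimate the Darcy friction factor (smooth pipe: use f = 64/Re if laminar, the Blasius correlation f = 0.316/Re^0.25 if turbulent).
(a) Re = V·D/ν = 0.69·0.113/1.00e-06 = 77970
(b) Flow regime: turbulent (Re > 4000)
(c) Friction factor: f = 0.316/Re^0.25 = 0.316/77970^0.25 = 0.01891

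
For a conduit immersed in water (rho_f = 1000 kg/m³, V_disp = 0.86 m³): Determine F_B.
Formula: F_B = \rho_f g V_{disp}
F_B = 1000·9.81·0.86 = 8437 N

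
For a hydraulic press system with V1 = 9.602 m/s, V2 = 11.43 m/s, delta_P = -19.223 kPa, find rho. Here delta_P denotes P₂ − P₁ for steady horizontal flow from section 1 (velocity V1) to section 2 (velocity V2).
Formula: \Delta P = \frac{1}{2} \rho (V_1^2 - V_2^2)
Substituting knowns: -19.223 = 0.5·rho·(9.602² − 11.43²)/1000
Solving for rho: rho = 2·(-19.223·1000)/(9.602² − 11.43²) = 1000 kg/m³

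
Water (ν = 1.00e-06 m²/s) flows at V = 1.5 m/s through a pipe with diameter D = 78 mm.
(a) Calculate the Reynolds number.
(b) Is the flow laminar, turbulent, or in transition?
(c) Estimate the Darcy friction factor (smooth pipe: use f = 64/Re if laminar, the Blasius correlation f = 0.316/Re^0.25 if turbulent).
(a) Re = V·D/ν = 1.5·0.078/1.00e-06 = 117000
(b) Flow regime: turbulent (Re > 4000)
(c) Friction factor: f = 0.316/Re^0.25 = 0.316/117000^0.25 = 0.01709 (Blasius is strictly valid for Re ≲ 1e5; used here as the smooth-pipe estimate the problem specifies)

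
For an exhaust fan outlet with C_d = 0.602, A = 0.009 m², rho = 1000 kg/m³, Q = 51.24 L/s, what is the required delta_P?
Formula: Q = C_d A \sqrt{\frac{2 \Delta P}{\rho}}
Substituting knowns: 51.24 = 0.602·0.009·√(2·(delta_P·1000)/1000)·1000
Solving for delta_P: delta_P = ((51.24/1000)/(0.602·0.009))²·1000/2/1000 = 44.72 kPa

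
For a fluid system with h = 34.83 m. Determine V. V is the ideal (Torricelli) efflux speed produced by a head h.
Formula: V = \sqrt{2 g h}
V = √(2·9.81·34.83) = 26.14 m/s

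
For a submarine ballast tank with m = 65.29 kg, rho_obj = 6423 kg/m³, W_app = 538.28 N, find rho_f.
Formula: W_{app} = mg\left(1 - \frac{\rho_f}{\rho_{obj}}\right)
Substituting knowns: 538.28 = 65.29·9.81·(1 − rho_f/6423)
Solving for rho_f: rho_f = 6423·(1 − 538.28/(65.29·9.81)) = 1025 kg/m³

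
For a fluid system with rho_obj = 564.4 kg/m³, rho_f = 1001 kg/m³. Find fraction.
Formula: f_{sub} = \frac{\rho_{obj}}{\rho_f}
fraction = 564.4/1001 = 0.5638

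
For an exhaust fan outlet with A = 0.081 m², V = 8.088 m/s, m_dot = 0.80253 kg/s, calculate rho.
Formula: \dot{m} = \rho A V
Substituting knowns: 0.80253 = rho·0.081·8.088
Solving for rho: rho = 0.80253/(0.081·8.088) = 1.225 kg/m³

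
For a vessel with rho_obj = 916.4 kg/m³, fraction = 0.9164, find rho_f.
Formula: f_{sub} = \frac{\rho_{obj}}{\rho_f}
Substituting knowns: 0.9164 = 916.4/rho_f
Solving for rho_f: rho_f = 916.4/0.9164 = 1000 kg/m³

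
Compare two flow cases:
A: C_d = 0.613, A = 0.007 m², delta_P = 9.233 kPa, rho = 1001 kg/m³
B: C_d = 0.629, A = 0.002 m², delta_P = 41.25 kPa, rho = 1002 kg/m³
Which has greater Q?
Q(A) = 18.43 L/s, Q(B) = 11.41 L/s. Answer: A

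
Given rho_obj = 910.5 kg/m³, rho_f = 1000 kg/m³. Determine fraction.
Formula: f_{sub} = \frac{\rho_{obj}}{\rho_f}
fraction = 910.5/1000 = 0.9105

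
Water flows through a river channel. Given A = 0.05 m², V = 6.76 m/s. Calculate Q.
Formula: Q = A V
Q = 0.05·6.76·1000 = 338 L/s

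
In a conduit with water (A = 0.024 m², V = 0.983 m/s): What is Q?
Formula: Q = A V
Q = 0.024·0.983·1000 = 23.59 L/s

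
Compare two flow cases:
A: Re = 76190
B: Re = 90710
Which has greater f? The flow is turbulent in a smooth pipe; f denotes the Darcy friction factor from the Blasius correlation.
f(A) = 0.01902, f(B) = 0.01821. Answer: A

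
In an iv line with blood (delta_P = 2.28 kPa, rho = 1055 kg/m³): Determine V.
Formula: V = \sqrt{\frac{2 \Delta P}{\rho}}
V = √(2·(2.28·1000)/1055) = 2.079 m/s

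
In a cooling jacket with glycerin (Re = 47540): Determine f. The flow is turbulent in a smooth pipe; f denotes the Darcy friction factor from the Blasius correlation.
Formula: f = \frac{0.316}{Re^{0.25}}
f = 0.316/47540^0.25 = 0.0214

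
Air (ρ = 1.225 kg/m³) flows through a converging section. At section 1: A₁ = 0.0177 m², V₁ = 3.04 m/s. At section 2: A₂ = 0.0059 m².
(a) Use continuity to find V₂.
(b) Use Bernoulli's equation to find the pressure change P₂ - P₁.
(a) Continuity: A₁V₁=A₂V₂ -> V₂=A₁V₁/A₂=0.0177*3.04/0.0059=9.12 m/s
(b) Bernoulli: P₂-P₁=0.5*rho*(V₁^2-V₂^2)/1000=0.5*1.225*(3.04^2-9.12^2)/1000=-0.04528 kPa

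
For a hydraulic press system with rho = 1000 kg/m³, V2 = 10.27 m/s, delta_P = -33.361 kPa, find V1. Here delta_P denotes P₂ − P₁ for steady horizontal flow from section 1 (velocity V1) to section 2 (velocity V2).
Formula: \Delta P = \frac{1}{2} \rho (V_1^2 - V_2^2)
Substituting knowns: -33.361 = 0.5·1000·(V1² − 10.27²)/1000
Solving for V1: V1 = √(10.27² + 2·(-33.361·1000)/1000) = 6.225 m/s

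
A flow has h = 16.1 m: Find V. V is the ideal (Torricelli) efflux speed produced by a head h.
Formula: V = \sqrt{2 g h}
V = √(2·9.81·16.1) = 17.77 m/s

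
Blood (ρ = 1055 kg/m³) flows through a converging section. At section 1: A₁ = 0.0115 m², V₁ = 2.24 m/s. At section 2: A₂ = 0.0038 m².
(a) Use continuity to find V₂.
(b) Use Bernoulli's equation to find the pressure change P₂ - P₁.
(a) Continuity: A₁V₁=A₂V₂ -> V₂=A₁V₁/A₂=0.0115*2.24/0.0038=6.78 m/s
(b) Bernoulli: P₂-P₁=0.5*rho*(V₁^2-V₂^2)/1000=0.5*1055*(2.24^2-6.78^2)/1000=-21.6 kPa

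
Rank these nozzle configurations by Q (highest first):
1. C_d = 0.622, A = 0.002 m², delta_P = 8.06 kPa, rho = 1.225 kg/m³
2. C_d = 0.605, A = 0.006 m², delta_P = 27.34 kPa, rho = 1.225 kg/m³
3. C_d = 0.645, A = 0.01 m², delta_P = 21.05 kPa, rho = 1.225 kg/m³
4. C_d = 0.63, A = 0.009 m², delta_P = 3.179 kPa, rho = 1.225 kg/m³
Case 1: Q = 142.7 L/s
Case 2: Q = 766.9 L/s
Case 3: Q = 1196 L/s
Case 4: Q = 408.5 L/s
Ranking (highest first): 3, 2, 4, 1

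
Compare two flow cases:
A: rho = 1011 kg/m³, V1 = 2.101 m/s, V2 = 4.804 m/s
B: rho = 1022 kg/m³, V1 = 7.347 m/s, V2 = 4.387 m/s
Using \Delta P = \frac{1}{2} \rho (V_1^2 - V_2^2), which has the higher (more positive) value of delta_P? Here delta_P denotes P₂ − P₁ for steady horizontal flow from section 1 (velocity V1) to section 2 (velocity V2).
delta_P(A) = -9.435 kPa, delta_P(B) = 17.75 kPa. Answer: B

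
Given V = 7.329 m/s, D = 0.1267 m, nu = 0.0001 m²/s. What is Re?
Formula: Re = \frac{V D}{\nu}
Re = 7.329·0.1267/0.0001 = 9286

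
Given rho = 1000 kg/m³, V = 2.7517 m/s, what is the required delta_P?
Formula: V = \sqrt{\frac{2 \Delta P}{\rho}}
Substituting knowns: 2.7517 = √(2·(delta_P·1000)/1000)
Solving for delta_P: delta_P = 2.7517²·1000/2/1000 = 3.786 kPa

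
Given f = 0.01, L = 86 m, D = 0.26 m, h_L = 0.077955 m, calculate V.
Formula: h_L = f \frac{L}{D} \frac{V^2}{2g}
Substituting knowns: 0.077955 = 0.01·(86/0.26)·V²/(2·9.81)
Solving for V: V = √(0.077955·2·9.81/(0.01·(86/0.26))) = 0.68 m/s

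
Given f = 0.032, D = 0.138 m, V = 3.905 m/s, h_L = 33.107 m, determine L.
Formula: h_L = f \frac{L}{D} \frac{V^2}{2g}
Substituting knowns: 33.107 = 0.032·(L/0.138)·3.905²/(2·9.81)
Solving for L: L = 33.107·2·9.81·0.138/(0.032·3.905²) = 183.7 m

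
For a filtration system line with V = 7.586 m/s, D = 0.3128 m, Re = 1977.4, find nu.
Formula: Re = \frac{V D}{\nu}
Substituting knowns: 1977.4 = 7.586·0.3128/nu
Solving for nu: nu = 7.586·0.3128/1977.4 = 0.0012 m²/s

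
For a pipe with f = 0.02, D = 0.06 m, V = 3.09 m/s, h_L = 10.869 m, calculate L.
Formula: h_L = f \frac{L}{D} \frac{V^2}{2g}
Substituting knowns: 10.869 = 0.02·(L/0.06)·3.09²/(2·9.81)
Solving for L: L = 10.869·2·9.81·0.06/(0.02·3.09²) = 67 m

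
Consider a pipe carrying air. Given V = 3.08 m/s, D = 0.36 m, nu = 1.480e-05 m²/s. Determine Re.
Formula: Re = \frac{V D}{\nu}
Re = 3.08·0.36/1.480e-05 = 74919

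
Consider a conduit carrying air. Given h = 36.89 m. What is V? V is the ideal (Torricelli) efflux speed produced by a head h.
Formula: V = \sqrt{2 g h}
V = √(2·9.81·36.89) = 26.9 m/s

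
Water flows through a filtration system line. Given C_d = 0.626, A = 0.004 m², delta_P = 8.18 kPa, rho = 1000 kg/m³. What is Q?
Formula: Q = C_d A \sqrt{\frac{2 \Delta P}{\rho}}
Q = 0.626·0.004·√(2·(8.18·1000)/1000)·1000 = 10.13 L/s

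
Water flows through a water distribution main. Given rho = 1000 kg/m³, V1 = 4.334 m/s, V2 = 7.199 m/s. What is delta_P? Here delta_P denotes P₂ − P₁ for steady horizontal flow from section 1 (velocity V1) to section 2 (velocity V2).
Formula: \Delta P = \frac{1}{2} \rho (V_1^2 - V_2^2)
delta_P = 0.5·1000·(4.334² − 7.199²)/1000 = -16.52 kPa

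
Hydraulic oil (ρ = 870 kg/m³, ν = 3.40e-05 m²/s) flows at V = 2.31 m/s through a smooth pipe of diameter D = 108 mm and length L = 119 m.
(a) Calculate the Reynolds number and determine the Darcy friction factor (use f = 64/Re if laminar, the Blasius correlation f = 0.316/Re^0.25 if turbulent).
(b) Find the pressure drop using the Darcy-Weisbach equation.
(a) Re = V·D/ν = 2.31·0.108/3.40e-05 = 7337.6 → turbulent (Re > 4000); f = 0.316/Re^0.25 = 0.316/7337.6^0.25 = 0.034143
(b) Darcy-Weisbach: ΔP = f·(L/D)·½ρV²/1000 = 0.034143·(119/0.108)·½·870·2.31²/1000 = 87.32 kPa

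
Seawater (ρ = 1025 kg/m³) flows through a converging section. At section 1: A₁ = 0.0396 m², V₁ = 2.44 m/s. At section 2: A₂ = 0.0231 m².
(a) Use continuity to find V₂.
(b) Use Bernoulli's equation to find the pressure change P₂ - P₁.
(a) Continuity: A₁V₁=A₂V₂ -> V₂=A₁V₁/A₂=0.0396*2.44/0.0231=4.18 m/s
(b) Bernoulli: P₂-P₁=0.5*rho*(V₁^2-V₂^2)/1000=0.5*1025*(2.44^2-4.18^2)/1000=-5.903 kPa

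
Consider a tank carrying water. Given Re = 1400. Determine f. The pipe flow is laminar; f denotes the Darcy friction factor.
Formula: f = \frac{64}{Re}
f = 64/1400 = 0.04571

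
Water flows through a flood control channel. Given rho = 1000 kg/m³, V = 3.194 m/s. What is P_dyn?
Formula: P_{dyn} = \frac{1}{2} \rho V^2
P_dyn = 0.5·1000·3.194²/1000 = 5.101 kPa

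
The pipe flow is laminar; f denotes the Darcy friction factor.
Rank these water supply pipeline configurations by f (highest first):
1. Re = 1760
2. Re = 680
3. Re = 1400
Case 1: f = 0.03636
Case 2: f = 0.09412
Case 3: f = 0.04571
Ranking (highest first): 2, 3, 1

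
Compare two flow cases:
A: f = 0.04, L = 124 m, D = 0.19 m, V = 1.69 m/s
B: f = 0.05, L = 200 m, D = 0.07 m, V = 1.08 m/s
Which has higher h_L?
h_L(A) = 3.8 m, h_L(B) = 8.493 m. Answer: B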